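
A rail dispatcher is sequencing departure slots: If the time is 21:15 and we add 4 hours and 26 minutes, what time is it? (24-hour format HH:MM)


Start time: 21:15
Adding: 4 hours 26 minutes
Minutes: 15 + 26 = 41
Hours: 21 + 4 + 0 = 25
Hour wraparound: 25 mod 24 = 1
Result: 01:41

01:41


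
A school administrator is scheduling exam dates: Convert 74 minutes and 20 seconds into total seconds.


Minutes: 74
Seconds: 20
Convert minutes to seconds: 74 x 60 = 4440
Add remaining seconds: 4440 + 20 = 4460

4460


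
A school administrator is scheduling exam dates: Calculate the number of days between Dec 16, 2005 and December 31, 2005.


Start: December 16, 2005
End: December 31, 2005
Days left in December: 15
Total: 15 days

15


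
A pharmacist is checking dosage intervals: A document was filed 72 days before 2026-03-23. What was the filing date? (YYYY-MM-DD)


Start: 2026-03-23
Subtracting 72 days
Days already passed in March: 23
After going back through March: 49 more days to subtract
February 2026: 28 days, 21 remaining
January 2026 has 31 days, need 21
Result: 2026-01-10

2026-01-10


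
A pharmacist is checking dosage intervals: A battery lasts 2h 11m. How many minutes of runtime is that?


Hours: 2
Extra minutes: 11
Minutes per hour: 60
Hours to minutes: 2 x 60 = 120
Total: 120 + 11 = 131

131


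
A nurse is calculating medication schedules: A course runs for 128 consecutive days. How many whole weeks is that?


Total days: 128
Days per week: 7
Division: 128 / 7 = 18 remainder 2
Complete weeks: 18
Remaining days: 2

18


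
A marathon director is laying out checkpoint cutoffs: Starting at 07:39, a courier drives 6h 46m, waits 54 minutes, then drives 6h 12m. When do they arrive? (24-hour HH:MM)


Depart: 07:39
Leg 1: +406 min -> 14:25
Layover: +54 min -> 15:19
Leg 2: +372 min -> 21:31
Total travel: 832 minutes = 13h 52m
Arrival: 21:31

21:31


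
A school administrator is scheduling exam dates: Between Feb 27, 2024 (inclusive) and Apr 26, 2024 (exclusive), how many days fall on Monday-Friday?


Start: 2024-02-27 (Tuesday)
End (exclusive): 2024-04-26 (Friday)
Total calendar days: 59
Full weeks: 59 // 7 = 8 -> 40 weekdays
Remaining 3 days starting on Tuesday:
  Tue(w), Wed(w), Thu(w) -> 3 weekdays
Total business days: 40 + 3 = 43

43


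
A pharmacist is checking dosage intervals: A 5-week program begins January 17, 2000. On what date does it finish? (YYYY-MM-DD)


Start: 2000-01-17
Weeks to add: 5
Convert to days: 5 x 7 = 35 days
Add 35 days to 2000-01-17
Result: 2000-02-21

2000-02-21


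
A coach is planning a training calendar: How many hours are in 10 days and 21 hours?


Days: 10
Extra hours: 21
Hours per day: 24
Days to hours: 10 x 24 = 240
Total: 240 + 21 = 261

261


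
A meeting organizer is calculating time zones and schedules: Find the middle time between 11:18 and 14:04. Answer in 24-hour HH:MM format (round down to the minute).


Start time: 11:18 = 678 minutes from midnight
End time: 14:04 = 844 minutes from midnight
Sum: 678 + 844 = 1522
Midpoint: 1522 / 2 = 761 minutes
Convert: 761 / 60 = 12 hours, 41 minutes
Result: 12:41

12:41


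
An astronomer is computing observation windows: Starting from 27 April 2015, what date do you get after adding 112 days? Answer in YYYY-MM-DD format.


Start: 2015-04-27
Adding 112 days
Days remaining in April: 3
After April: 109 days still to add
May 2015: 31 days, 78 remaining
June 2015: 30 days, 48 remaining
July 2015: 31 days, 17 remaining
August 2015 has 31 days, need 17
Result: 2015-08-17

2015-08-17


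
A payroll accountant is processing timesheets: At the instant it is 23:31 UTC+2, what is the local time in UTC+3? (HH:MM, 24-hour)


Local time: 23:31 at UTC+2 (offset 2h)
Target zone: UTC+3 (offset 3h)
Difference: 3 - (2) = 1 hours
Calculation: 23 + (1) = 24
Wraparound: (24) mod 24 = 0
Result: 00:31

00:31


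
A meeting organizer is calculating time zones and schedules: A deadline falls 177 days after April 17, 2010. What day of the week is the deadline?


Start: 2010-04-17 (Saturday)
Step 1 - find target date: add 177 days
  2010-04-17 + 177 days = 2010-10-11
Step 2 - day of week:
  177 mod 7 = 2
  Saturday + 2 days -> Monday
Result: Monday (2010-10-11)

Monday


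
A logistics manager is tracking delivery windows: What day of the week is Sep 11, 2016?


Date: 2016-09-11
January 1, 2016 is a Friday
Day of year: 255
Offset from Jan 1: 254 days
254 mod 7 = 2
Result: Sunday

Sunday


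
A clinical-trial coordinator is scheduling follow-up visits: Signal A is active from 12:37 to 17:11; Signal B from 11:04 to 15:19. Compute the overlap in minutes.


Interval A: [757, 1031] minutes from midnight
Interval B: [664, 919] minutes from midnight
Overlap start = max(757, 664) = 757
Overlap end = min(1031, 919) = 919
Overlap = 919 - 757 = 162 minutes

162


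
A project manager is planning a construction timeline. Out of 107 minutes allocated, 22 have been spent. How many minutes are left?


Total budget: 107 minutes
Time used: 22 minutes
Remaining: 107 - 22 = 85 minutes
Percent used: 20.6%
Percent remaining: 79.4%

85


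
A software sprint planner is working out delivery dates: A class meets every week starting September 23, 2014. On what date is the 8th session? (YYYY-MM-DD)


First occurrence: 2014-09-23 (occurrence 1)
Each occurrence is 7 days after the previous.
Occurrence 8 is 7 weeks after the first.
7 weeks = 49 days
2014-09-23 + 49 days = 2014-11-11

2014-11-11


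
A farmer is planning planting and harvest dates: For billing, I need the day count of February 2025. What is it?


Month: February
Year: 2025
2025 is not a leap year
February has 28 days
Total: 28 days

28


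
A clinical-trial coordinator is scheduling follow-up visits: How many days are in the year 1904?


Year: 1904
Check leap year rules:
Divisible by 4? Yes
Divisible by 100? No
1904 is a leap year
Days: 366

366


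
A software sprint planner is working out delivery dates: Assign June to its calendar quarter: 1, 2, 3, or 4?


Month: June (month 6)
Q1: January-March (months 1-3)
Q2: April-June (months 4-6)
Q3: July-September (months 7-9)
Q4: October-December (months 10-12)
Month 6 falls in Q2

2


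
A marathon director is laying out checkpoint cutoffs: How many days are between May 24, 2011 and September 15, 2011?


Start date: 2011-05-24
End date: 2011-09-15
May 2011: +8 days
Jun 2011: +30 days
Jul 2011: +31 days
Aug 2011: +31 days
Sep 2011: +14 days
Total: 114 days

114


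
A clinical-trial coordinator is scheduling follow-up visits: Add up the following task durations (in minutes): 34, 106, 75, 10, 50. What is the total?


Durations: 34, 106, 75, 10, 50
Running sum: 34
+ 106 = 140
+ 75 = 215
+ 10 = 225
+ 50 = 275
Total duration: 275 minutes
That is 4 hours and 35 minutes

275


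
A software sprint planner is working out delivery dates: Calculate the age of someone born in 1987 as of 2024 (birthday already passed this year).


Birth year: 1987
Current year: 2024
Age = current year - birth year
Age = 2024 - 1987 = 37

37


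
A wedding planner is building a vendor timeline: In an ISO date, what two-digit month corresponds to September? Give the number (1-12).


Calendar month order:
8. August
9. September <--
10. October
September is month number 9

9


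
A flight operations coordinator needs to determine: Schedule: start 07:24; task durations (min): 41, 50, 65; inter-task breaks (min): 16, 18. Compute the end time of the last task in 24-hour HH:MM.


Start: 07:24 = 444 min from midnight
  after task 1 (41 min): 08:05
  after break (16 min): 08:21
  after task 2 (50 min): 09:11
  after break (18 min): 09:29
  after task 3 (65 min): 10:34
Total elapsed: 190 minutes
End time: 10:34

10:34


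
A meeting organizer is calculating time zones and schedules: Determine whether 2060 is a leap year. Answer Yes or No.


Year: 2060
Divisible by 4? 2060 / 4 = 515.0 -> Yes
Divisible by 100? 2060 / 100 = 20.6 -> No
Divisible by 4 but not 100, so it IS a leap year

Yes


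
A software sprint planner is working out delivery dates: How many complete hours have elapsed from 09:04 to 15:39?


Start: 09:04
End: 15:39
Hour difference: 15 - 9 = 6 hours
Minute difference: 39 - 4 = 35 minutes
Total minutes: 395
Complete hours: 395 / 60 = 6 (remainder 35)

6


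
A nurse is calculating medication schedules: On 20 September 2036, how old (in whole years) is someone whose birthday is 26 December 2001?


Birth: 2001-12-26
Reference: 2036-09-20
Year difference: 2036 - 2001 = 35
Has birthday (12-26) occurred by 09-20? No
Birthday not yet reached this year -> subtract 1
Age in full years: 34

34


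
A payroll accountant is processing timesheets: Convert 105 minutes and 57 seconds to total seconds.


Minutes: 105
Extra seconds: 57
Seconds per minute: 60
Minutes to seconds: 105 x 60 = 6300
Total: 6300 + 57 = 6357

6357


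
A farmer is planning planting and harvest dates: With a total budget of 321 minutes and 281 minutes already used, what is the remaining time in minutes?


Total budget: 321 minutes
Time used: 281 minutes
Remaining: 321 - 281 = 40 minutes
Percent used: 87.5%
Percent remaining: 12.5%

40


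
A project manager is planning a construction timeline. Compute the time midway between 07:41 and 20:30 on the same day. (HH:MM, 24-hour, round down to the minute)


Start time: 07:41 = 461 minutes from midnight
End time: 20:30 = 1230 minutes from midnight
Sum: 461 + 1230 = 1691
Midpoint: 1691 / 2 = 845 minutes
Convert: 845 / 60 = 14 hours, 5 minutes
Result: 14:05

14:05


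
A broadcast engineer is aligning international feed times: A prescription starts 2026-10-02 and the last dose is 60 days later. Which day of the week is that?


Start: 2026-10-02 (Friday)
Step 1 - find target date: add 60 days
  2026-10-02 + 60 days = 2026-12-01
Step 2 - day of week:
  60 mod 7 = 4
  Friday + 4 days -> Tuesday
Result: Tuesday (2026-12-01)

Tuesday


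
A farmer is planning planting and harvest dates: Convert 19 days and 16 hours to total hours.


Days: 19
Extra hours: 16
Hours per day: 24
Days to hours: 19 x 24 = 456
Total: 456 + 16 = 472

472


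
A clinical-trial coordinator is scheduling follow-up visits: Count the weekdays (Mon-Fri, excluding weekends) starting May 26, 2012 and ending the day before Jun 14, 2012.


Start: 2012-05-26 (Saturday)
End (exclusive): 2012-06-14 (Thursday)
Total calendar days: 19
Full weeks: 19 // 7 = 2 -> 10 weekdays
Remaining 5 days starting on Saturday:
  Sat(-), Sun(-), Mon(w), Tue(w), Wed(w) -> 3 weekdays
Total business days: 10 + 3 = 13

13


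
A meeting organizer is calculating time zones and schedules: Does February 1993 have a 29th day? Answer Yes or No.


Year: 1993
Divisible by 4? 1993 / 4 = 498.25 -> No
Not divisible by 4, so NOT a leap year

No


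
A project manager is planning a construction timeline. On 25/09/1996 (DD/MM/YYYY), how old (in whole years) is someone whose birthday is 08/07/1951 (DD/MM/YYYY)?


Birth: 1951-07-08
Reference: 1996-09-25
Year difference: 1996 - 1951 = 45
Has birthday (07-08) occurred by 09-25? Yes
Age in full years: 45

45


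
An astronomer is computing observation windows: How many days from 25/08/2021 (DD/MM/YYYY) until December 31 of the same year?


Start: August 25, 2021
End: December 31, 2021
Days left in August: 6
September: 30
October: 31
November: 30
December: 31
Sum of remaining months: 122
Total: 6 + 122 = 128

128


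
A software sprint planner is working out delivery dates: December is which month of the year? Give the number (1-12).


Calendar month order:
11. November
12. December <--
December is month number 12

12


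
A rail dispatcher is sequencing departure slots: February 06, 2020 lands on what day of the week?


Date: 2020-02-06
January 1, 2020 is a Wednesday
Day of year: 37
Offset from Jan 1: 36 days
36 mod 7 = 1
Result: Thursday

Thursday


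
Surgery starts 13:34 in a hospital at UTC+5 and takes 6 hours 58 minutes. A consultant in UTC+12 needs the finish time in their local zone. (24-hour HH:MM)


Start: 13:34 in UTC+5
Step 1 - add duration:
  minutes: 34 + 58 = 92 (carry 1h)
  hours: 13 + 6 + 1 = 20
  end in UTC+5: 20:32
Step 2 - convert UTC+5 -> UTC+12:
  offset difference: 12 - (5) = 7 hours
  20 + (7) = 27 -> mod 24 = 3
Result: 03:32 in UTC+12

03:32


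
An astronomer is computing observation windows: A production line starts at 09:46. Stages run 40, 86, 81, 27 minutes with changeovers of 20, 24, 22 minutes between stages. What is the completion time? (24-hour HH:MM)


Start: 09:46 = 586 min from midnight
  after task 1 (40 min): 10:26
  after break (20 min): 10:46
  after task 2 (86 min): 12:12
  after break (24 min): 12:36
  after task 3 (81 min): 13:57
  after break (22 min): 14:19
  after task 4 (27 min): 14:46
Total elapsed: 300 minutes
End time: 14:46

14:46


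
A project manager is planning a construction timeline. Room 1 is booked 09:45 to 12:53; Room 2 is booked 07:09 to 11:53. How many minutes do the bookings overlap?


Interval A: [585, 773] minutes from midnight
Interval B: [429, 713] minutes from midnight
Overlap start = max(585, 429) = 585
Overlap end = min(773, 713) = 713
Overlap = 713 - 585 = 128 minutes

128


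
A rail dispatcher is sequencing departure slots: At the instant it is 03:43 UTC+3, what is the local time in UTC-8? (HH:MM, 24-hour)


Local time: 03:43 at UTC+3 (offset 3h)
Target zone: UTC-8 (offset -8h)
Difference: -8 - (3) = -11 hours
Calculation: 3 + (-11) = -8
Wraparound: (-8) mod 24 = 16
Result: 16:43

16:43


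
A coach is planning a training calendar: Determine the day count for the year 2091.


Year: 2091
Check leap year rules:
Divisible by 4? No
2091 is not a leap year
Days: 365

365


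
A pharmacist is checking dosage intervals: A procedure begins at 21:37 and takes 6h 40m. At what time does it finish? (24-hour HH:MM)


Start time: 21:37
Adding: 6 hours 40 minutes
Minutes: 37 + 40 = 77
Minute overflow: 77 >= 60, so carry 1 hour, minutes = 17
Hours: 21 + 6 + 1 = 28
Hour wraparound: 28 mod 24 = 4
Result: 04:17

04:17


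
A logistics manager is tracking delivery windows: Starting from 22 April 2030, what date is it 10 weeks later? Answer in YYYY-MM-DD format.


Start: 2030-04-22
Weeks to add: 10
Convert to days: 10 x 7 = 70 days
Add 70 days to 2030-04-22
Result: 2030-07-01

2030-07-01


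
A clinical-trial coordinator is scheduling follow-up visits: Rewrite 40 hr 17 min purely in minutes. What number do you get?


Hours: 40
Extra minutes: 17
Minutes per hour: 60
Hours to minutes: 40 x 60 = 2400
Total: 2400 + 17 = 2417

2417


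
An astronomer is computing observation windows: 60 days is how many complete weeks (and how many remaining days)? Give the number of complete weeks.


Total days: 60
Days per week: 7
Division: 60 / 7 = 8 remainder 4
Complete weeks: 8
Remaining days: 4

8


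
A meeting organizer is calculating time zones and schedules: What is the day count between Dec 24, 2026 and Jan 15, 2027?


Start date: 2026-12-24
End date: 2027-01-15
Dec 2026: +8 days
Jan 2027: +14 days
Total: 22 days

22


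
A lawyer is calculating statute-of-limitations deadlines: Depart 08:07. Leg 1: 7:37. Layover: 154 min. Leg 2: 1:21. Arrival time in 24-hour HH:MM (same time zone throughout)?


Depart: 08:07
Leg 1: +457 min -> 15:44
Layover: +154 min -> 18:18
Leg 2: +81 min -> 19:39
Total travel: 692 minutes = 11h 32m
Arrival: 19:39

19:39


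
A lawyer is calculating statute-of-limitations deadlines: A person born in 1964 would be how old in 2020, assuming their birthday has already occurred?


Birth year: 1964
Current year: 2020
Age = current year - birth year
Age = 2020 - 1964 = 56

56


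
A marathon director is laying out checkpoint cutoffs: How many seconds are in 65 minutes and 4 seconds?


Minutes: 65
Seconds: 4
Convert minutes to seconds: 65 x 60 = 3900
Add remaining seconds: 3900 + 4 = 3904

3904


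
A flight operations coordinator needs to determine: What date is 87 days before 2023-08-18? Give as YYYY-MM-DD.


Start: 2023-08-18
Subtracting 87 days
Days already passed in August: 18
After going back through August: 69 more days to subtract
July 2023: 31 days, 38 remaining
June 2023: 30 days, 8 remaining
May 2023 has 31 days, need 8
Result: 2023-05-23

2023-05-23


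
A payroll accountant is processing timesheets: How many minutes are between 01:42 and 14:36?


Start time: 01:42 = 102 minutes from midnight
End time: 14:36 = 876 minutes from midnight
Difference: 876 - 102 = 774 minutes
That is 12 hours and 54 minutes

774


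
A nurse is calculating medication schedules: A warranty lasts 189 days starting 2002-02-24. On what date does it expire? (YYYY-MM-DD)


Start: 2002-02-24
Adding 189 days
Days remaining in February: 4
After February: 185 days still to add
March 2002: 31 days, 154 remaining
April 2002: 30 days, 124 remaining
May 2002: 31 days, 93 remaining
June 2002: 30 days, 63 remaining
Result: 2002-09-01

2002-09-01


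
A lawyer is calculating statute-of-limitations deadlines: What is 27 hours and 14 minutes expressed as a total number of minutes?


Hours: 27
Minutes: 14
Convert hours to minutes: 27 x 60 = 1620
Add remaining minutes: 1620 + 14 = 1634

1634


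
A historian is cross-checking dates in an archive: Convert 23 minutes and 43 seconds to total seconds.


Minutes: 23
Extra seconds: 43
Seconds per minute: 60
Minutes to seconds: 23 x 60 = 1380
Total: 1380 + 43 = 1423

1423


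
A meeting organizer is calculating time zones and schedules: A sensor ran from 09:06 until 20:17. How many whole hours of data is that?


Start: 09:06
End: 20:17
Hour difference: 20 - 9 = 11 hours
Minute difference: 17 - 6 = 11 minutes
Total minutes: 671
Complete hours: 671 / 60 = 11 (remainder 11)

11


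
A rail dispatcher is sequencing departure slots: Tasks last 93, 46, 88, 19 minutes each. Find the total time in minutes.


Durations: 93, 46, 88, 19
Running sum: 93
+ 46 = 139
+ 88 = 227
+ 19 = 246
Total duration: 246 minutes
That is 4 hours and 6 minutes

246


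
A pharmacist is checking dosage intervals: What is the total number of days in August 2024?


Month: August
Year: 2024
August is a 31-day month
Total: 31 days

31


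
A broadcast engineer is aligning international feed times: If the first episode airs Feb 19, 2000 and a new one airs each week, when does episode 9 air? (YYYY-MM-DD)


First occurrence: 2000-02-19 (occurrence 1)
Each occurrence is 7 days after the previous.
Occurrence 9 is 8 weeks after the first.
8 weeks = 56 days
2000-02-19 + 56 days = 2000-04-15

2000-04-15


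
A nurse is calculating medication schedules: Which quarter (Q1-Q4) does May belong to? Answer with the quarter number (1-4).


Month: May (month 5)
Q1: January-March (months 1-3)
Q2: April-June (months 4-6)
Q3: July-September (months 7-9)
Q4: October-December (months 10-12)
Month 5 falls in Q2

2


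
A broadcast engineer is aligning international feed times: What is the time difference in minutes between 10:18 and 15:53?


Start time: 10:18 = 618 minutes from midnight
End time: 15:53 = 953 minutes from midnight
Difference: 953 - 618 = 335 minutes
That is 5 hours and 35 minutes

335


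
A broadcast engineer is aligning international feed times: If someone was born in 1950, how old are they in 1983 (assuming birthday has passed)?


Birth year: 1950
Current year: 1983
Age = current year - birth year
Age = 1983 - 1950 = 33

33


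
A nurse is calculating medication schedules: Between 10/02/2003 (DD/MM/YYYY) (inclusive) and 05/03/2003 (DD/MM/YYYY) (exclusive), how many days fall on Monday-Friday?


Start: 2003-02-10 (Monday)
End (exclusive): 2003-03-05 (Wednesday)
Total calendar days: 23
Full weeks: 23 // 7 = 3 -> 15 weekdays
Remaining 2 days starting on Monday:
  Mon(w), Tue(w) -> 2 weekdays
Total business days: 15 + 2 = 17

17


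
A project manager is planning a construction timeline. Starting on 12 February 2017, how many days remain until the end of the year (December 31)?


Start: February 12, 2017
End: December 31, 2017
Days left in February: 16
March: 31
April: 30
May: 31
June: 30
... plus remaining months
Sum of remaining months: 306
Total: 16 + 306 = 322

322


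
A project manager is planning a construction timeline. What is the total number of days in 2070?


Year: 2070
Check leap year rules:
Divisible by 4? No
2070 is not a leap year
Days: 365

365


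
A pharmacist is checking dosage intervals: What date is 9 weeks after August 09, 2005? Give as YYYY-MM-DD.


Start: 2005-08-09
Weeks to add: 9
Convert to days: 9 x 7 = 63 days
Add 63 days to 2005-08-09
Result: 2005-10-11

2005-10-11


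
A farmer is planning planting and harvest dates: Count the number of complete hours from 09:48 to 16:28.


Start: 09:48
End: 16:28
Hour difference: 16 - 9 = 7 hours
Minute difference: 28 - 48 = -20 minutes
Total minutes: 400
Complete hours: 400 / 60 = 6 (remainder 40)

6


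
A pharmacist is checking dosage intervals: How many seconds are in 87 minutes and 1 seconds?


Minutes: 87
Extra seconds: 1
Seconds per minute: 60
Minutes to seconds: 87 x 60 = 5220
Total: 5220 + 1 = 5221

5221


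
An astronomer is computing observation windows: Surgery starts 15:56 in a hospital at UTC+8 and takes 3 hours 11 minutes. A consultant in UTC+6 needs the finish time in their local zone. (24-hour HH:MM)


Start: 15:56 in UTC+8
Step 1 - add duration:
  minutes: 56 + 11 = 67 (carry 1h)
  hours: 15 + 3 + 1 = 19
  end in UTC+8: 19:07
Step 2 - convert UTC+8 -> UTC+6:
  offset difference: 6 - (8) = -2 hours
  19 + (-2) = 17 -> mod 24 = 17
Result: 17:07 in UTC+6

17:07


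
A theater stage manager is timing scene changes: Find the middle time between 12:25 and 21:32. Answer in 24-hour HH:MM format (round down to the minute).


Start time: 12:25 = 745 minutes from midnight
End time: 21:32 = 1292 minutes from midnight
Sum: 745 + 1292 = 2037
Midpoint: 2037 / 2 = 1018 minutes
Convert: 1018 / 60 = 16 hours, 58 minutes
Result: 16:58

16:58


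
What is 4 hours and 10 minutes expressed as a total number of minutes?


Hours: 4
Minutes: 10
Convert hours to minutes: 4 x 60 = 240
Add remaining minutes: 240 + 10 = 250

250


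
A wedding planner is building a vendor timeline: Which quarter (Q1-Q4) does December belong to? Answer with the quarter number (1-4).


Month: December (month 12)
Q1: January-March (months 1-3)
Q2: April-June (months 4-6)
Q3: July-September (months 7-9)
Q4: October-December (months 10-12)
Month 12 falls in Q4

4


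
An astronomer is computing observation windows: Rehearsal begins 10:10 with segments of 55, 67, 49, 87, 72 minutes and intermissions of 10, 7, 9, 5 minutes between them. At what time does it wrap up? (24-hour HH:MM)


Start: 10:10 = 610 min from midnight
  after task 1 (55 min): 11:05
  after break (10 min): 11:15
  after task 2 (67 min): 12:22
  after break (7 min): 12:29
  after task 3 (49 min): 13:18
  after break (9 min): 13:27
  after task 4 (87 min): 14:54
  after break (5 min): 14:59
  after task 5 (72 min): 16:11
Total elapsed: 361 minutes
End time: 16:11

16:11


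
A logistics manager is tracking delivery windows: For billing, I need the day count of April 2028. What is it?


Month: April
Year: 2028
April is a 30-day month
Total: 30 days

30


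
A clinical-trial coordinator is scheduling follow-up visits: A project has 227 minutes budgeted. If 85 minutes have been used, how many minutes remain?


Total budget: 227 minutes
Time used: 85 minutes
Remaining: 227 - 85 = 142 minutes
Percent used: 37.4%
Percent remaining: 62.6%

142


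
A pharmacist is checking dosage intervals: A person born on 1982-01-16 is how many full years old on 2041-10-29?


Birth: 1982-01-16
Reference: 2041-10-29
Year difference: 2041 - 1982 = 59
Has birthday (01-16) occurred by 10-29? Yes
Age in full years: 59

59


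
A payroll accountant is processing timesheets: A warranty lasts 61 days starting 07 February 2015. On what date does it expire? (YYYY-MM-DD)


Start: 2015-02-07
Adding 61 days
Days remaining in February: 21
After February: 40 days still to add
March 2015: 31 days, 9 remaining
April 2015 has 30 days, need 9
Result: 2015-04-09

2015-04-09


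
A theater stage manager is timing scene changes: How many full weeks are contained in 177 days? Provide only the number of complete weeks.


Total days: 177
Days per week: 7
Division: 177 / 7 = 25 remainder 2
Complete weeks: 25
Remaining days: 2

25


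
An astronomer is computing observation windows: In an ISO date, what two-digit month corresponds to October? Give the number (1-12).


Calendar month order:
9. September
10. October <--
11. November
October is month number 10

10


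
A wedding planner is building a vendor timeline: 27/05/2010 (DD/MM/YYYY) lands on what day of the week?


Date: 2010-05-27
January 1, 2010 is a Friday
Day of year: 147
Offset from Jan 1: 146 days
146 mod 7 = 6
Result: Thursday

Thursday


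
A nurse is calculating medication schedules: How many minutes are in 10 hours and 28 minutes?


Hours: 10
Extra minutes: 28
Minutes per hour: 60
Hours to minutes: 10 x 60 = 600
Total: 600 + 28 = 628

628


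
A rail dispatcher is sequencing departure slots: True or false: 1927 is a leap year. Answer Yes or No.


Year: 1927
Divisible by 4? 1927 / 4 = 481.75 -> No
Not divisible by 4, so NOT a leap year

No


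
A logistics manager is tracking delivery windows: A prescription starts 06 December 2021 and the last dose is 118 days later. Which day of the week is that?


Start: 2021-12-06 (Monday)
Step 1 - find target date: add 118 days
  2021-12-06 + 118 days = 2022-04-03
Step 2 - day of week:
  118 mod 7 = 6
  Monday + 6 days -> Sunday
Result: Sunday (2022-04-03)

Sunday


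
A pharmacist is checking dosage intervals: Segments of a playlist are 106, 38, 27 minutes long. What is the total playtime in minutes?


Durations: 106, 38, 27
Running sum: 106
+ 38 = 144
+ 27 = 171
Total duration: 171 minutes
That is 2 hours and 51 minutes

171


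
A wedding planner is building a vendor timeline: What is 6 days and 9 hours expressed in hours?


Days: 6
Extra hours: 9
Hours per day: 24
Days to hours: 6 x 24 = 144
Total: 144 + 9 = 153

153


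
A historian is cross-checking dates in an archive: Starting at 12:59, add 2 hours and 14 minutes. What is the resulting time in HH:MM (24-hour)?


Start time: 12:59
Adding: 2 hours 14 minutes
Minutes: 59 + 14 = 73
Minute overflow: 73 >= 60, so carry 1 hour, minutes = 13
Hours: 12 + 2 + 1 = 15
Result: 15:13

15:13


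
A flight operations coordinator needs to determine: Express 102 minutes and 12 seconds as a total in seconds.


Minutes: 102
Seconds: 12
Convert minutes to seconds: 102 x 60 = 6120
Add remaining seconds: 6120 + 12 = 6132

6132


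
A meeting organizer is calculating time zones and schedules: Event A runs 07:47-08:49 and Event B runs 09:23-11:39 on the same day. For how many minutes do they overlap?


Interval A: [467, 529] minutes from midnight
Interval B: [563, 699] minutes from midnight
Overlap start = max(467, 563) = 563
Overlap end = min(529, 699) = 529
End <= start, so the intervals do not overlap: 0 minutes

0


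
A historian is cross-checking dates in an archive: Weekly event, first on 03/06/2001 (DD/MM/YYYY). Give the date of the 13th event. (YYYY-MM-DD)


First occurrence: 2001-06-03 (occurrence 1)
Each occurrence is 7 days after the previous.
Occurrence 13 is 12 weeks after the first.
12 weeks = 84 days
2001-06-03 + 84 days = 2001-08-26

2001-08-26


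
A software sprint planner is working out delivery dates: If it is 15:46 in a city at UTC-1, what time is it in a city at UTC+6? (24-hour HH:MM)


Local time: 15:46 at UTC-1 (offset -1h)
Target zone: UTC+6 (offset 6h)
Difference: 6 - (-1) = 7 hours
Calculation: 15 + (7) = 22
Result: 22:46

22:46


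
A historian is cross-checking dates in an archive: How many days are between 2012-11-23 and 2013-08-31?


Start date: 2012-11-23
End date: 2013-08-31
Nov 2012: +8 days
Dec 2012: +31 days
Jan 2013: +31 days
... (7 more months)
Total: 281 days

281


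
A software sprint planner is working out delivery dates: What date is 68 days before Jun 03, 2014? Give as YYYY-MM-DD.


Start: 2014-06-03
Subtracting 68 days
Days already passed in June: 3
After going back through June: 65 more days to subtract
May 2014: 31 days, 34 remaining
April 2014: 30 days, 4 remaining
March 2014 has 31 days, need 4
Result: 2014-03-27

2014-03-27


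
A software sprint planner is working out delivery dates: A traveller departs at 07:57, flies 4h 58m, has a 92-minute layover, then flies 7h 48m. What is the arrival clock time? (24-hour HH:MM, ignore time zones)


Depart: 07:57
Leg 1: +298 min -> 12:55
Layover: +92 min -> 14:27
Leg 2: +468 min -> 22:15
Total travel: 858 minutes = 14h 18m
Arrival: 22:15

22:15


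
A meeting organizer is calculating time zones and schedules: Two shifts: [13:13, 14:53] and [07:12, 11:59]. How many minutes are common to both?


Interval A: [793, 893] minutes from midnight
Interval B: [432, 719] minutes from midnight
Overlap start = max(793, 432) = 793
Overlap end = min(893, 719) = 719
End <= start, so the intervals do not overlap: 0 minutes

0


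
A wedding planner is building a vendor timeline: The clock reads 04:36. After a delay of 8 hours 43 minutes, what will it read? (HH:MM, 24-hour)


Start time: 04:36
Adding: 8 hours 43 minutes
Minutes: 36 + 43 = 79
Minute overflow: 79 >= 60, so carry 1 hour, minutes = 19
Hours: 4 + 8 + 1 = 13
Result: 13:19

13:19


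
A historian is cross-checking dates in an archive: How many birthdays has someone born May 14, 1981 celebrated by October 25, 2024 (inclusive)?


Birth: 1981-05-14
Reference: 2024-10-25
Year difference: 2024 - 1981 = 43
Has birthday (05-14) occurred by 10-25? Yes
Age in full years: 43

43


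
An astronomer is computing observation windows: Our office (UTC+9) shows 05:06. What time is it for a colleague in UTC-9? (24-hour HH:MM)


Local time: 05:06 at UTC+9 (offset 9h)
Target zone: UTC-9 (offset -9h)
Difference: -9 - (9) = -18 hours
Calculation: 5 + (-18) = -13
Wraparound: (-13) mod 24 = 11
Result: 11:06

11:06


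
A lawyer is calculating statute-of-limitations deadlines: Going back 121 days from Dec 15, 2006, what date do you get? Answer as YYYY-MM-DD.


Start: 2006-12-15
Subtracting 121 days
Days already passed in December: 15
After going back through December: 106 more days to subtract
November 2006: 30 days, 76 remaining
October 2006: 31 days, 45 remaining
September 2006: 30 days, 15 remaining
August 2006 has 31 days, need 15
Result: 2006-08-16

2006-08-16


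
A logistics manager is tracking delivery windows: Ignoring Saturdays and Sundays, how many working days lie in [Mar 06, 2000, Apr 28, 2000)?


Start: 2000-03-06 (Monday)
End (exclusive): 2000-04-28 (Friday)
Total calendar days: 53
Full weeks: 53 // 7 = 7 -> 35 weekdays
Remaining 4 days starting on Monday:
  Mon(w), Tue(w), Wed(w), Thu(w) -> 4 weekdays
Total business days: 35 + 4 = 39

39


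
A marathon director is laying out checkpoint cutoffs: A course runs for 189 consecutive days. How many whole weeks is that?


Total days: 189
Days per week: 7
Division: 189 / 7 = 27 remainder 0
Complete weeks: 27
Remaining days: 0

27


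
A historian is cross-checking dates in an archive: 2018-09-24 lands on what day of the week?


Date: 2018-09-24
January 1, 2018 is a Monday
Day of year: 267
Offset from Jan 1: 266 days
266 mod 7 = 0
Result: Monday

Monday


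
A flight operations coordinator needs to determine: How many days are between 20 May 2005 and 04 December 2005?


Start date: 2005-05-20
End date: 2005-12-04
May 2005: +12 days
Jun 2005: +30 days
Jul 2005: +31 days
... (5 more months)
Total: 198 days

198


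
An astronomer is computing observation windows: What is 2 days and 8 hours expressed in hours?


Days: 2
Extra hours: 8
Hours per day: 24
Days to hours: 2 x 24 = 48
Total: 48 + 8 = 56

56


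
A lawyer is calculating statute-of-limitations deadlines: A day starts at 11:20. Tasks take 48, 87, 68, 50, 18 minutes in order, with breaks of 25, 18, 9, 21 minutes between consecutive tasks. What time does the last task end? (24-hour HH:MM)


Start: 11:20 = 680 min from midnight
  after task 1 (48 min): 12:08
  after break (25 min): 12:33
  after task 2 (87 min): 14:00
  after break (18 min): 14:18
  after task 3 (68 min): 15:26
  after break (9 min): 15:35
  after task 4 (50 min): 16:25
  after break (21 min): 16:46
  after task 5 (18 min): 17:04
Total elapsed: 344 minutes
End time: 17:04

17:04


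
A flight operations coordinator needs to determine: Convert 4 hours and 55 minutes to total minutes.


Hours: 4
Minutes: 55
Convert hours to minutes: 4 x 60 = 240
Add remaining minutes: 240 + 55 = 295

295


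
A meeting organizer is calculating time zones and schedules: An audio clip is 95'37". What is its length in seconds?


Minutes: 95
Seconds: 37
Convert minutes to seconds: 95 x 60 = 5700
Add remaining seconds: 5700 + 37 = 5737

5737


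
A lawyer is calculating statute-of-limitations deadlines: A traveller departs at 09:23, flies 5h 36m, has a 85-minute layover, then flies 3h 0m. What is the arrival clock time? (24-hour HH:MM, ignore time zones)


Depart: 09:23
Leg 1: +336 min -> 14:59
Layover: +85 min -> 16:24
Leg 2: +180 min -> 19:24
Total travel: 601 minutes = 10h 1m
Arrival: 19:24

19:24


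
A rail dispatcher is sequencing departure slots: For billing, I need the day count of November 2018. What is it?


Month: November
Year: 2018
November is a 30-day month
Total: 30 days

30


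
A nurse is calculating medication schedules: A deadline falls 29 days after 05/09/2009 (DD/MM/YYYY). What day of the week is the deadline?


Start: 2009-09-05 (Saturday)
Step 1 - find target date: add 29 days
  2009-09-05 + 29 days = 2009-10-04
Step 2 - day of week:
  29 mod 7 = 1
  Saturday + 1 days -> Sunday
Result: Sunday (2009-10-04)

Sunday


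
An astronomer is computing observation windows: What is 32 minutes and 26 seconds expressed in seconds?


Minutes: 32
Extra seconds: 26
Seconds per minute: 60
Minutes to seconds: 32 x 60 = 1920
Total: 1920 + 26 = 1946

1946


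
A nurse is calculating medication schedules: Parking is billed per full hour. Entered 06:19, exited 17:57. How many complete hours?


Start: 06:19
End: 17:57
Hour difference: 17 - 6 = 11 hours
Minute difference: 57 - 19 = 38 minutes
Total minutes: 698
Complete hours: 698 / 60 = 11 (remainder 38)

11


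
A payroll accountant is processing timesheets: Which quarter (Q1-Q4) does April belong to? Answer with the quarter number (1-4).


Month: April (month 4)
Q1: January-March (months 1-3)
Q2: April-June (months 4-6)
Q3: July-September (months 7-9)
Q4: October-December (months 10-12)
Month 4 falls in Q2

2


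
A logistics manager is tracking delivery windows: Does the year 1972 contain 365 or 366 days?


Year: 1972
Check leap year rules:
Divisible by 4? Yes
Divisible by 100? No
1972 is a leap year
Days: 366

366


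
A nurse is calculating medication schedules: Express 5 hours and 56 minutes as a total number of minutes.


Hours: 5
Extra minutes: 56
Minutes per hour: 60
Hours to minutes: 5 x 60 = 300
Total: 300 + 56 = 356

356


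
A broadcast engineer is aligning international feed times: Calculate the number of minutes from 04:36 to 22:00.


Start time: 04:36 = 276 minutes from midnight
End time: 22:00 = 1320 minutes from midnight
Difference: 1320 - 276 = 1044 minutes
That is 17 hours and 24 minutes

1044


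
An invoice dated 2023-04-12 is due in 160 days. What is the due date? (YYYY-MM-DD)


Start: 2023-04-12
Adding 160 days
Days remaining in April: 18
After April: 142 days still to add
May 2023: 31 days, 111 remaining
June 2023: 30 days, 81 remaining
July 2023: 31 days, 50 remaining
August 2023: 31 days, 19 remaining
Result: 2023-09-19

2023-09-19


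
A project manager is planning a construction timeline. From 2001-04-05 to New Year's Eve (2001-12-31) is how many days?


Start: April 05, 2001
End: December 31, 2001
Days left in April: 25
May: 31
June: 30
July: 31
August: 31
... plus remaining months
Sum of remaining months: 245
Total: 25 + 245 = 270

270


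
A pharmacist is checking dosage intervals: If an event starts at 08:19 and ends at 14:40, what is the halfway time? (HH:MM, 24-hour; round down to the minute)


Start time: 08:19 = 499 minutes from midnight
End time: 14:40 = 880 minutes from midnight
Sum: 499 + 880 = 1379
Midpoint: 1379 / 2 = 689 minutes
Convert: 689 / 60 = 11 hours, 29 minutes
Result: 11:29

11:29


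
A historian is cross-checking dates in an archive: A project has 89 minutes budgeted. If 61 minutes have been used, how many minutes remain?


Total budget: 89 minutes
Time used: 61 minutes
Remaining: 89 - 61 = 28 minutes
Percent used: 68.5%
Percent remaining: 31.5%

28


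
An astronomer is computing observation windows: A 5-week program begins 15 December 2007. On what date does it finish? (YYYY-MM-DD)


Start: 2007-12-15
Weeks to add: 5
Convert to days: 5 x 7 = 35 days
Add 35 days to 2007-12-15
Result: 2008-01-19

2008-01-19


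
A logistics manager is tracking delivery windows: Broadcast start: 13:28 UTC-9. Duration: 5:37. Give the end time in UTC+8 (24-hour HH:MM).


Start: 13:28 in UTC-9
Step 1 - add duration:
  minutes: 28 + 37 = 65 (carry 1h)
  hours: 13 + 5 + 1 = 19
  end in UTC-9: 19:05
Step 2 - convert UTC-9 -> UTC+8:
  offset difference: 8 - (-9) = 17 hours
  19 + (17) = 36 -> mod 24 = 12
Result: 12:05 in UTC+8

12:05


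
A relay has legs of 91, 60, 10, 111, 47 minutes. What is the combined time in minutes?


Durations: 91, 60, 10, 111, 47
Running sum: 91
+ 60 = 151
+ 10 = 161
+ 111 = 272
+ 47 = 319
Total duration: 319 minutes
That is 5 hours and 19 minutes

319


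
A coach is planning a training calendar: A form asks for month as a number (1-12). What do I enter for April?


Calendar month order:
3. March
4. April <--
5. May
April is month number 4

4


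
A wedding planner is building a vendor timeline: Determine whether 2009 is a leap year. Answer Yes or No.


Year: 2009
Divisible by 4? 2009 / 4 = 502.25 -> No
Not divisible by 4, so NOT a leap year

No


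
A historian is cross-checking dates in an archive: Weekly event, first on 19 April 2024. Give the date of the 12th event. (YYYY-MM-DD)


First occurrence: 2024-04-19 (occurrence 1)
Each occurrence is 7 days after the previous.
Occurrence 12 is 11 weeks after the first.
11 weeks = 77 days
2024-04-19 + 77 days = 2024-07-05

2024-07-05


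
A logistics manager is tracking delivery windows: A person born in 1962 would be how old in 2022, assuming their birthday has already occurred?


Birth year: 1962
Current year: 2022
Age = current year - birth year
Age = 2022 - 1962 = 60

60


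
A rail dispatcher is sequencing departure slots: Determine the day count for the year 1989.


Year: 1989
Check leap year rules:
Divisible by 4? No
1989 is not a leap year
Days: 365

365


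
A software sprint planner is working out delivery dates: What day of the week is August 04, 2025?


Date: 2025-08-04
January 1, 2025 is a Wednesday
Day of year: 216
Offset from Jan 1: 215 days
215 mod 7 = 5
Result: Monday

Monday


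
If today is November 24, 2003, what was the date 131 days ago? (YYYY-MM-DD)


Start: 2003-11-24
Subtracting 131 days
Days already passed in November: 24
After going back through November: 107 more days to subtract
October 2003: 31 days, 76 remaining
September 2003: 30 days, 46 remaining
August 2003: 31 days, 15 remaining
July 2003 has 31 days, need 15
Result: 2003-07-16

2003-07-16


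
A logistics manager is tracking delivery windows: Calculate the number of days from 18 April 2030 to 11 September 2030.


Start date: 2030-04-18
End date: 2030-09-11
Apr 2030: +13 days
May 2030: +31 days
Jun 2030: +30 days
... (3 more months)
Total: 146 days

146
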